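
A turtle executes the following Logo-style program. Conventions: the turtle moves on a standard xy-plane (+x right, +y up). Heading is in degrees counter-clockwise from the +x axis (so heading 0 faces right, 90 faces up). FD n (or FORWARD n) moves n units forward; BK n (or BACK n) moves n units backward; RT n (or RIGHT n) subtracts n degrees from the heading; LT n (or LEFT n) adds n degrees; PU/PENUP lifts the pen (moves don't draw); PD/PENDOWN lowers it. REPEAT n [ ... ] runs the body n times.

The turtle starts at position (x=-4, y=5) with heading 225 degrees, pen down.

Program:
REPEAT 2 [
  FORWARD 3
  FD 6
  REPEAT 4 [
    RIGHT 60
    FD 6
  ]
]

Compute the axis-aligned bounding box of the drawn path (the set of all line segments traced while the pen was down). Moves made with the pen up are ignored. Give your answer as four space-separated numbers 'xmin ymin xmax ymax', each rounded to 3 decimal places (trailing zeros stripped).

Executing turtle program step by step:
Start: pos=(-4,5), heading=225, pen down
REPEAT 2 [
  -- iteration 1/2 --
  FD 3: (-4,5) -> (-6.121,2.879) [heading=225, draw]
  FD 6: (-6.121,2.879) -> (-10.364,-1.364) [heading=225, draw]
  REPEAT 4 [
    -- iteration 1/4 --
    RT 60: heading 225 -> 165
    FD 6: (-10.364,-1.364) -> (-16.16,0.189) [heading=165, draw]
    -- iteration 2/4 --
    RT 60: heading 165 -> 105
    FD 6: (-16.16,0.189) -> (-17.712,5.985) [heading=105, draw]
    -- iteration 3/4 --
    RT 60: heading 105 -> 45
    FD 6: (-17.712,5.985) -> (-13.47,10.227) [heading=45, draw]
    -- iteration 4/4 --
    RT 60: heading 45 -> 345
    FD 6: (-13.47,10.227) -> (-7.674,8.674) [heading=345, draw]
  ]
  -- iteration 2/2 --
  FD 3: (-7.674,8.674) -> (-4.776,7.898) [heading=345, draw]
  FD 6: (-4.776,7.898) -> (1.019,6.345) [heading=345, draw]
  REPEAT 4 [
    -- iteration 1/4 --
    RT 60: heading 345 -> 285
    FD 6: (1.019,6.345) -> (2.572,0.549) [heading=285, draw]
    -- iteration 2/4 --
    RT 60: heading 285 -> 225
    FD 6: (2.572,0.549) -> (-1.671,-3.693) [heading=225, draw]
    -- iteration 3/4 --
    RT 60: heading 225 -> 165
    FD 6: (-1.671,-3.693) -> (-7.466,-2.14) [heading=165, draw]
    -- iteration 4/4 --
    RT 60: heading 165 -> 105
    FD 6: (-7.466,-2.14) -> (-9.019,3.655) [heading=105, draw]
  ]
]
Final: pos=(-9.019,3.655), heading=105, 12 segment(s) drawn

Segment endpoints: x in {-17.712, -16.16, -13.47, -10.364, -9.019, -7.674, -7.466, -6.121, -4.776, -4, -1.671, 1.019, 2.572}, y in {-3.693, -2.14, -1.364, 0.189, 0.549, 2.879, 3.655, 5, 5.985, 6.345, 7.898, 8.674, 10.227}
xmin=-17.712, ymin=-3.693, xmax=2.572, ymax=10.227

Answer: -17.712 -3.693 2.572 10.227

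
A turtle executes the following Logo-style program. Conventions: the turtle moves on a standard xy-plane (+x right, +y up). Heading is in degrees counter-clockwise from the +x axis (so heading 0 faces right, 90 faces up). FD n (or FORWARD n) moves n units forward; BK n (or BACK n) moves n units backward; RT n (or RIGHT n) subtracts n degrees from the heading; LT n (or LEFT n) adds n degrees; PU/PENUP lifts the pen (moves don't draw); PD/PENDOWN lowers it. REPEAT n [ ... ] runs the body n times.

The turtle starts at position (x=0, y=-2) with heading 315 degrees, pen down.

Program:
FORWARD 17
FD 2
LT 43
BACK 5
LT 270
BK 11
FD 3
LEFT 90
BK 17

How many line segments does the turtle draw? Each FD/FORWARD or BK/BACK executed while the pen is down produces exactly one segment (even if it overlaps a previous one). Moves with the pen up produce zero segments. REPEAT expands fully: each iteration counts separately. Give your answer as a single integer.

Answer: 6

Derivation:
Executing turtle program step by step:
Start: pos=(0,-2), heading=315, pen down
FD 17: (0,-2) -> (12.021,-14.021) [heading=315, draw]
FD 2: (12.021,-14.021) -> (13.435,-15.435) [heading=315, draw]
LT 43: heading 315 -> 358
BK 5: (13.435,-15.435) -> (8.438,-15.261) [heading=358, draw]
LT 270: heading 358 -> 268
BK 11: (8.438,-15.261) -> (8.822,-4.267) [heading=268, draw]
FD 3: (8.822,-4.267) -> (8.717,-7.265) [heading=268, draw]
LT 90: heading 268 -> 358
BK 17: (8.717,-7.265) -> (-8.272,-6.672) [heading=358, draw]
Final: pos=(-8.272,-6.672), heading=358, 6 segment(s) drawn
Segments drawn: 6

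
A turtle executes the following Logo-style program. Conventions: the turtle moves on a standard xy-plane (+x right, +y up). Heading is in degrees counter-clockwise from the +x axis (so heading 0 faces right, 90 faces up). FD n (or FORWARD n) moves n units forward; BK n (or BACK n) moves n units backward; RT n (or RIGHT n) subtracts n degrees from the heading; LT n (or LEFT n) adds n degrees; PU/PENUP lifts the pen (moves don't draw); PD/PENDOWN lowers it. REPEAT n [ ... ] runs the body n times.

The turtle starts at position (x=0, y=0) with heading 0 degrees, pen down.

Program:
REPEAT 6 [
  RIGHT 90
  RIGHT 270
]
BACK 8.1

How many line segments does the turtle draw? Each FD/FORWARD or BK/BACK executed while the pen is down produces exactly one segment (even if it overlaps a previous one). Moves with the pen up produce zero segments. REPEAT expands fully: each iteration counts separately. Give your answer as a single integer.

Answer: 1

Derivation:
Executing turtle program step by step:
Start: pos=(0,0), heading=0, pen down
REPEAT 6 [
  -- iteration 1/6 --
  RT 90: heading 0 -> 270
  RT 270: heading 270 -> 0
  -- iteration 2/6 --
  RT 90: heading 0 -> 270
  RT 270: heading 270 -> 0
  -- iteration 3/6 --
  RT 90: heading 0 -> 270
  RT 270: heading 270 -> 0
  -- iteration 4/6 --
  RT 90: heading 0 -> 270
  RT 270: heading 270 -> 0
  -- iteration 5/6 --
  RT 90: heading 0 -> 270
  RT 270: heading 270 -> 0
  -- iteration 6/6 --
  RT 90: heading 0 -> 270
  RT 270: heading 270 -> 0
]
BK 8.1: (0,0) -> (-8.1,0) [heading=0, draw]
Final: pos=(-8.1,0), heading=0, 1 segment(s) drawn
Segments drawn: 1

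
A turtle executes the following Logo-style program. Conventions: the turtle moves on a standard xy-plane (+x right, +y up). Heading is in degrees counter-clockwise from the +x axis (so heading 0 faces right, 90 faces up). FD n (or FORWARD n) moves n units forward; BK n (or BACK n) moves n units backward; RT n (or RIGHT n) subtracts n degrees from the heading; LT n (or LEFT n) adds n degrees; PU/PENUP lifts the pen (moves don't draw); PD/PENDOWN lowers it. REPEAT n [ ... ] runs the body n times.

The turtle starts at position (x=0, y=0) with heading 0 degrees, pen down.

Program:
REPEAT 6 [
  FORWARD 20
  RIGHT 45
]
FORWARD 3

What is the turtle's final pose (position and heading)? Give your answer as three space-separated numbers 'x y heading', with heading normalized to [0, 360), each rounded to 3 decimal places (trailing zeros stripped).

Answer: -14.142 -31.142 90

Derivation:
Executing turtle program step by step:
Start: pos=(0,0), heading=0, pen down
REPEAT 6 [
  -- iteration 1/6 --
  FD 20: (0,0) -> (20,0) [heading=0, draw]
  RT 45: heading 0 -> 315
  -- iteration 2/6 --
  FD 20: (20,0) -> (34.142,-14.142) [heading=315, draw]
  RT 45: heading 315 -> 270
  -- iteration 3/6 --
  FD 20: (34.142,-14.142) -> (34.142,-34.142) [heading=270, draw]
  RT 45: heading 270 -> 225
  -- iteration 4/6 --
  FD 20: (34.142,-34.142) -> (20,-48.284) [heading=225, draw]
  RT 45: heading 225 -> 180
  -- iteration 5/6 --
  FD 20: (20,-48.284) -> (0,-48.284) [heading=180, draw]
  RT 45: heading 180 -> 135
  -- iteration 6/6 --
  FD 20: (0,-48.284) -> (-14.142,-34.142) [heading=135, draw]
  RT 45: heading 135 -> 90
]
FD 3: (-14.142,-34.142) -> (-14.142,-31.142) [heading=90, draw]
Final: pos=(-14.142,-31.142), heading=90, 7 segment(s) drawn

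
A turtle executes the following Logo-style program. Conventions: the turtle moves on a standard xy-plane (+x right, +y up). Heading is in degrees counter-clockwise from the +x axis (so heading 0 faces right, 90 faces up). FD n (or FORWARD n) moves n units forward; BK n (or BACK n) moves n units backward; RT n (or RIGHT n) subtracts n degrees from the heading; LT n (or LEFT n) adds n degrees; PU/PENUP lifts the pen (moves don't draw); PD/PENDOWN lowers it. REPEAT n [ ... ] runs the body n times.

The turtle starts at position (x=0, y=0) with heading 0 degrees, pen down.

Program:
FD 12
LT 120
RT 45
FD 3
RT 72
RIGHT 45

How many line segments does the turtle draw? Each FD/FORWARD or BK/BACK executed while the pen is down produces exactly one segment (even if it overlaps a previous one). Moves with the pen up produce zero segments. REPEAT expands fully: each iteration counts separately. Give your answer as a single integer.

Executing turtle program step by step:
Start: pos=(0,0), heading=0, pen down
FD 12: (0,0) -> (12,0) [heading=0, draw]
LT 120: heading 0 -> 120
RT 45: heading 120 -> 75
FD 3: (12,0) -> (12.776,2.898) [heading=75, draw]
RT 72: heading 75 -> 3
RT 45: heading 3 -> 318
Final: pos=(12.776,2.898), heading=318, 2 segment(s) drawn
Segments drawn: 2

Answer: 2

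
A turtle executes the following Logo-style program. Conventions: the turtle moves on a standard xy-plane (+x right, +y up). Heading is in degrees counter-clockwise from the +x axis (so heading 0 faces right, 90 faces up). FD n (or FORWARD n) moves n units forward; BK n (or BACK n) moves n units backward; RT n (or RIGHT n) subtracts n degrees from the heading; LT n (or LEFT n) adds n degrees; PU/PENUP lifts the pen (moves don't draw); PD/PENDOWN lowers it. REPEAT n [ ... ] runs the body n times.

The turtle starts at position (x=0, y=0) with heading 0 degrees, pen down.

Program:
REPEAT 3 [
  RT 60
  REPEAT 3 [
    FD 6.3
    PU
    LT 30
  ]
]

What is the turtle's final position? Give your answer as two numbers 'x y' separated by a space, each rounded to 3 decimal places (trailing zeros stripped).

Executing turtle program step by step:
Start: pos=(0,0), heading=0, pen down
REPEAT 3 [
  -- iteration 1/3 --
  RT 60: heading 0 -> 300
  REPEAT 3 [
    -- iteration 1/3 --
    FD 6.3: (0,0) -> (3.15,-5.456) [heading=300, draw]
    PU: pen up
    LT 30: heading 300 -> 330
    -- iteration 2/3 --
    FD 6.3: (3.15,-5.456) -> (8.606,-8.606) [heading=330, move]
    PU: pen up
    LT 30: heading 330 -> 0
    -- iteration 3/3 --
    FD 6.3: (8.606,-8.606) -> (14.906,-8.606) [heading=0, move]
    PU: pen up
    LT 30: heading 0 -> 30
  ]
  -- iteration 2/3 --
  RT 60: heading 30 -> 330
  REPEAT 3 [
    -- iteration 1/3 --
    FD 6.3: (14.906,-8.606) -> (20.362,-11.756) [heading=330, move]
    PU: pen up
    LT 30: heading 330 -> 0
    -- iteration 2/3 --
    FD 6.3: (20.362,-11.756) -> (26.662,-11.756) [heading=0, move]
    PU: pen up
    LT 30: heading 0 -> 30
    -- iteration 3/3 --
    FD 6.3: (26.662,-11.756) -> (32.118,-8.606) [heading=30, move]
    PU: pen up
    LT 30: heading 30 -> 60
  ]
  -- iteration 3/3 --
  RT 60: heading 60 -> 0
  REPEAT 3 [
    -- iteration 1/3 --
    FD 6.3: (32.118,-8.606) -> (38.418,-8.606) [heading=0, move]
    PU: pen up
    LT 30: heading 0 -> 30
    -- iteration 2/3 --
    FD 6.3: (38.418,-8.606) -> (43.874,-5.456) [heading=30, move]
    PU: pen up
    LT 30: heading 30 -> 60
    -- iteration 3/3 --
    FD 6.3: (43.874,-5.456) -> (47.024,0) [heading=60, move]
    PU: pen up
    LT 30: heading 60 -> 90
  ]
]
Final: pos=(47.024,0), heading=90, 1 segment(s) drawn

Answer: 47.024 0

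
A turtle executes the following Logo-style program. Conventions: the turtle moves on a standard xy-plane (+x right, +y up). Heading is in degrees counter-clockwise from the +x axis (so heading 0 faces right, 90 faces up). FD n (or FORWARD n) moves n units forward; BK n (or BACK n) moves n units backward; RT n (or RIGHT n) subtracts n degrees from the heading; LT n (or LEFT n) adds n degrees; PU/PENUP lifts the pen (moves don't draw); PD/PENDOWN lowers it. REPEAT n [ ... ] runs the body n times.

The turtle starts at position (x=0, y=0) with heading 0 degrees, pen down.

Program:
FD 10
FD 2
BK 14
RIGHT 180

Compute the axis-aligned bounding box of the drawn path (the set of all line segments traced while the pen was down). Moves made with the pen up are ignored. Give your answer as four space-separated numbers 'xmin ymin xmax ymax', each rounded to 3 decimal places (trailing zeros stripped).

Answer: -2 0 12 0

Derivation:
Executing turtle program step by step:
Start: pos=(0,0), heading=0, pen down
FD 10: (0,0) -> (10,0) [heading=0, draw]
FD 2: (10,0) -> (12,0) [heading=0, draw]
BK 14: (12,0) -> (-2,0) [heading=0, draw]
RT 180: heading 0 -> 180
Final: pos=(-2,0), heading=180, 3 segment(s) drawn

Segment endpoints: x in {-2, 0, 10, 12}, y in {0}
xmin=-2, ymin=0, xmax=12, ymax=0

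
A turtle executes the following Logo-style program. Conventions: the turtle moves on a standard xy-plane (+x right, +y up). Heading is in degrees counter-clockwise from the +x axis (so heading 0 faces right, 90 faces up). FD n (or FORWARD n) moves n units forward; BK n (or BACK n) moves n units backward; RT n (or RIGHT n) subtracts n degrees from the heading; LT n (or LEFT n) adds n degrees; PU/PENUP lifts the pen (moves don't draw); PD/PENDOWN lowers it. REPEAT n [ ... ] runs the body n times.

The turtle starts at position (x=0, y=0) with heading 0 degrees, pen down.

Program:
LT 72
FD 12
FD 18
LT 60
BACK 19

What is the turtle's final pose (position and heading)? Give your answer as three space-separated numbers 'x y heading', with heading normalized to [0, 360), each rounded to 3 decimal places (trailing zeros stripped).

Executing turtle program step by step:
Start: pos=(0,0), heading=0, pen down
LT 72: heading 0 -> 72
FD 12: (0,0) -> (3.708,11.413) [heading=72, draw]
FD 18: (3.708,11.413) -> (9.271,28.532) [heading=72, draw]
LT 60: heading 72 -> 132
BK 19: (9.271,28.532) -> (21.984,14.412) [heading=132, draw]
Final: pos=(21.984,14.412), heading=132, 3 segment(s) drawn

Answer: 21.984 14.412 132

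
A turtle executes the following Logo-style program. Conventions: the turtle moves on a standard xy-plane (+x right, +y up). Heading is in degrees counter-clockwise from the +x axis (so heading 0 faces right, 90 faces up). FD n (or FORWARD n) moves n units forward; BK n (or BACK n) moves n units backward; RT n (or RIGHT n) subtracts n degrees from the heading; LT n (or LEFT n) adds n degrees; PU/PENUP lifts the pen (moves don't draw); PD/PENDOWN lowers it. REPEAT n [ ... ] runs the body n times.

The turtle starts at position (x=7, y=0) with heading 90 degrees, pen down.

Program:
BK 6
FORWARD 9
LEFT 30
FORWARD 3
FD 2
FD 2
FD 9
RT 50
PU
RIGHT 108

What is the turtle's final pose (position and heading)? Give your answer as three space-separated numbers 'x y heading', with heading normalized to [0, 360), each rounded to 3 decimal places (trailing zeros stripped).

Answer: -1 16.856 322

Derivation:
Executing turtle program step by step:
Start: pos=(7,0), heading=90, pen down
BK 6: (7,0) -> (7,-6) [heading=90, draw]
FD 9: (7,-6) -> (7,3) [heading=90, draw]
LT 30: heading 90 -> 120
FD 3: (7,3) -> (5.5,5.598) [heading=120, draw]
FD 2: (5.5,5.598) -> (4.5,7.33) [heading=120, draw]
FD 2: (4.5,7.33) -> (3.5,9.062) [heading=120, draw]
FD 9: (3.5,9.062) -> (-1,16.856) [heading=120, draw]
RT 50: heading 120 -> 70
PU: pen up
RT 108: heading 70 -> 322
Final: pos=(-1,16.856), heading=322, 6 segment(s) drawn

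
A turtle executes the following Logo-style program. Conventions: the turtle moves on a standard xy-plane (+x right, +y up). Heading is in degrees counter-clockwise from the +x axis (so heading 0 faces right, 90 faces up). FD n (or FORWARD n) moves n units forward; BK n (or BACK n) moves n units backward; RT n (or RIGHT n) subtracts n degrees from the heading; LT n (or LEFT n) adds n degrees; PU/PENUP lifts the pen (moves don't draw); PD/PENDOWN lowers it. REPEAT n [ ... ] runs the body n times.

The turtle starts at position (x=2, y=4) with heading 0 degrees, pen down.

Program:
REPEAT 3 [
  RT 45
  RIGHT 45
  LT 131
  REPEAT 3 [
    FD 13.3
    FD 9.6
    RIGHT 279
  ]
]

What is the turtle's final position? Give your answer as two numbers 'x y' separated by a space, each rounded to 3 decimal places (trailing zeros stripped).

Answer: 32.99 36.091

Derivation:
Executing turtle program step by step:
Start: pos=(2,4), heading=0, pen down
REPEAT 3 [
  -- iteration 1/3 --
  RT 45: heading 0 -> 315
  RT 45: heading 315 -> 270
  LT 131: heading 270 -> 41
  REPEAT 3 [
    -- iteration 1/3 --
    FD 13.3: (2,4) -> (12.038,12.726) [heading=41, draw]
    FD 9.6: (12.038,12.726) -> (19.283,19.024) [heading=41, draw]
    RT 279: heading 41 -> 122
    -- iteration 2/3 --
    FD 13.3: (19.283,19.024) -> (12.235,30.303) [heading=122, draw]
    FD 9.6: (12.235,30.303) -> (7.148,38.444) [heading=122, draw]
    RT 279: heading 122 -> 203
    -- iteration 3/3 --
    FD 13.3: (7.148,38.444) -> (-5.095,33.247) [heading=203, draw]
    FD 9.6: (-5.095,33.247) -> (-13.932,29.496) [heading=203, draw]
    RT 279: heading 203 -> 284
  ]
  -- iteration 2/3 --
  RT 45: heading 284 -> 239
  RT 45: heading 239 -> 194
  LT 131: heading 194 -> 325
  REPEAT 3 [
    -- iteration 1/3 --
    FD 13.3: (-13.932,29.496) -> (-3.037,21.868) [heading=325, draw]
    FD 9.6: (-3.037,21.868) -> (4.827,16.361) [heading=325, draw]
    RT 279: heading 325 -> 46
    -- iteration 2/3 --
    FD 13.3: (4.827,16.361) -> (14.066,25.929) [heading=46, draw]
    FD 9.6: (14.066,25.929) -> (20.734,32.834) [heading=46, draw]
    RT 279: heading 46 -> 127
    -- iteration 3/3 --
    FD 13.3: (20.734,32.834) -> (12.73,43.456) [heading=127, draw]
    FD 9.6: (12.73,43.456) -> (6.953,51.123) [heading=127, draw]
    RT 279: heading 127 -> 208
  ]
  -- iteration 3/3 --
  RT 45: heading 208 -> 163
  RT 45: heading 163 -> 118
  LT 131: heading 118 -> 249
  REPEAT 3 [
    -- iteration 1/3 --
    FD 13.3: (6.953,51.123) -> (2.187,38.706) [heading=249, draw]
    FD 9.6: (2.187,38.706) -> (-1.254,29.744) [heading=249, draw]
    RT 279: heading 249 -> 330
    -- iteration 2/3 --
    FD 13.3: (-1.254,29.744) -> (10.264,23.094) [heading=330, draw]
    FD 9.6: (10.264,23.094) -> (18.578,18.294) [heading=330, draw]
    RT 279: heading 330 -> 51
    -- iteration 3/3 --
    FD 13.3: (18.578,18.294) -> (26.948,28.63) [heading=51, draw]
    FD 9.6: (26.948,28.63) -> (32.99,36.091) [heading=51, draw]
    RT 279: heading 51 -> 132
  ]
]
Final: pos=(32.99,36.091), heading=132, 18 segment(s) drawn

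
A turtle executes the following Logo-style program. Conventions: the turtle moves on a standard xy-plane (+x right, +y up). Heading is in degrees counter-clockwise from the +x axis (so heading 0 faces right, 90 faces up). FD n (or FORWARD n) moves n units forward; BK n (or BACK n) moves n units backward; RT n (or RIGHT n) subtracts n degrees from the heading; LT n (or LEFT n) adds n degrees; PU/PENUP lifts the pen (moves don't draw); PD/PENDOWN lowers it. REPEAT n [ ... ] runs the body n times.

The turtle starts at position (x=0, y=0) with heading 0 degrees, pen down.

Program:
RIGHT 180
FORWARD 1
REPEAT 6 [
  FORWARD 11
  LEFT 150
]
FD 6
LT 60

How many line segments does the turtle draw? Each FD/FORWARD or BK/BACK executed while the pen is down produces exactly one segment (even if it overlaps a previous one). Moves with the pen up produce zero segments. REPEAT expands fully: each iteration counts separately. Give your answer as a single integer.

Executing turtle program step by step:
Start: pos=(0,0), heading=0, pen down
RT 180: heading 0 -> 180
FD 1: (0,0) -> (-1,0) [heading=180, draw]
REPEAT 6 [
  -- iteration 1/6 --
  FD 11: (-1,0) -> (-12,0) [heading=180, draw]
  LT 150: heading 180 -> 330
  -- iteration 2/6 --
  FD 11: (-12,0) -> (-2.474,-5.5) [heading=330, draw]
  LT 150: heading 330 -> 120
  -- iteration 3/6 --
  FD 11: (-2.474,-5.5) -> (-7.974,4.026) [heading=120, draw]
  LT 150: heading 120 -> 270
  -- iteration 4/6 --
  FD 11: (-7.974,4.026) -> (-7.974,-6.974) [heading=270, draw]
  LT 150: heading 270 -> 60
  -- iteration 5/6 --
  FD 11: (-7.974,-6.974) -> (-2.474,2.553) [heading=60, draw]
  LT 150: heading 60 -> 210
  -- iteration 6/6 --
  FD 11: (-2.474,2.553) -> (-12,-2.947) [heading=210, draw]
  LT 150: heading 210 -> 0
]
FD 6: (-12,-2.947) -> (-6,-2.947) [heading=0, draw]
LT 60: heading 0 -> 60
Final: pos=(-6,-2.947), heading=60, 8 segment(s) drawn
Segments drawn: 8

Answer: 8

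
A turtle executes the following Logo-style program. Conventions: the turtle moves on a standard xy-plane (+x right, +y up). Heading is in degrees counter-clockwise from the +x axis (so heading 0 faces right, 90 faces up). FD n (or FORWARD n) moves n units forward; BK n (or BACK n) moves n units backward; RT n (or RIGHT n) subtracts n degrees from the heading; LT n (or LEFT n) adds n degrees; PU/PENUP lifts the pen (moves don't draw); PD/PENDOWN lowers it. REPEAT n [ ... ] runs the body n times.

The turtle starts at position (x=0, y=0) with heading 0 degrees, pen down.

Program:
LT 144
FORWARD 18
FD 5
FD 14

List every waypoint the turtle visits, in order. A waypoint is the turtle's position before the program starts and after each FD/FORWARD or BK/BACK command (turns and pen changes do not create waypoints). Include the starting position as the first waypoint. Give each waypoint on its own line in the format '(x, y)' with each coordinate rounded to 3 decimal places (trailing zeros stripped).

Answer: (0, 0)
(-14.562, 10.58)
(-18.607, 13.519)
(-29.934, 21.748)

Derivation:
Executing turtle program step by step:
Start: pos=(0,0), heading=0, pen down
LT 144: heading 0 -> 144
FD 18: (0,0) -> (-14.562,10.58) [heading=144, draw]
FD 5: (-14.562,10.58) -> (-18.607,13.519) [heading=144, draw]
FD 14: (-18.607,13.519) -> (-29.934,21.748) [heading=144, draw]
Final: pos=(-29.934,21.748), heading=144, 3 segment(s) drawn
Waypoints (4 total):
(0, 0)
(-14.562, 10.58)
(-18.607, 13.519)
(-29.934, 21.748)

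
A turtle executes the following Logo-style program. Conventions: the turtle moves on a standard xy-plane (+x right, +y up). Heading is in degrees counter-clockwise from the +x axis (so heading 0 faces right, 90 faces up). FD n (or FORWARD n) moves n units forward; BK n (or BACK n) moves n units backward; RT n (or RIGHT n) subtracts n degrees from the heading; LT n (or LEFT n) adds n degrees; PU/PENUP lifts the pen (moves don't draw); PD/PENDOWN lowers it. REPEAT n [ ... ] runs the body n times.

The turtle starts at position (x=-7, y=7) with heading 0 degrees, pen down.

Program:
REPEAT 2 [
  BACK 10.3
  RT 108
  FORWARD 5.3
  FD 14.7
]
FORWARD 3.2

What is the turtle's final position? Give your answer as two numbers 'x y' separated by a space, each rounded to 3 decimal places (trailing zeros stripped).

Executing turtle program step by step:
Start: pos=(-7,7), heading=0, pen down
REPEAT 2 [
  -- iteration 1/2 --
  BK 10.3: (-7,7) -> (-17.3,7) [heading=0, draw]
  RT 108: heading 0 -> 252
  FD 5.3: (-17.3,7) -> (-18.938,1.959) [heading=252, draw]
  FD 14.7: (-18.938,1.959) -> (-23.48,-12.021) [heading=252, draw]
  -- iteration 2/2 --
  BK 10.3: (-23.48,-12.021) -> (-20.297,-2.225) [heading=252, draw]
  RT 108: heading 252 -> 144
  FD 5.3: (-20.297,-2.225) -> (-24.585,0.89) [heading=144, draw]
  FD 14.7: (-24.585,0.89) -> (-36.478,9.53) [heading=144, draw]
]
FD 3.2: (-36.478,9.53) -> (-39.067,11.411) [heading=144, draw]
Final: pos=(-39.067,11.411), heading=144, 7 segment(s) drawn

Answer: -39.067 11.411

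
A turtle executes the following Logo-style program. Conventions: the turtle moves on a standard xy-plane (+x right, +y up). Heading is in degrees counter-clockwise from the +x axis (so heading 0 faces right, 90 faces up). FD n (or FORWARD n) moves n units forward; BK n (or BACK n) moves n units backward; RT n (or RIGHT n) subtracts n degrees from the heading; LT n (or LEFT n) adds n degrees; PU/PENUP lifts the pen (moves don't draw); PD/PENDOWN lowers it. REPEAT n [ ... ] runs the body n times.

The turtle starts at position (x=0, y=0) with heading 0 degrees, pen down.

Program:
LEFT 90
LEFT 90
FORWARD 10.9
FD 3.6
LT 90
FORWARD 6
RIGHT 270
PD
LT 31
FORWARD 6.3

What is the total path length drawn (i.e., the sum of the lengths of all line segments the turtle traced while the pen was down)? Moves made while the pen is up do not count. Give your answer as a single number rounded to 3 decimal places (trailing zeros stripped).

Executing turtle program step by step:
Start: pos=(0,0), heading=0, pen down
LT 90: heading 0 -> 90
LT 90: heading 90 -> 180
FD 10.9: (0,0) -> (-10.9,0) [heading=180, draw]
FD 3.6: (-10.9,0) -> (-14.5,0) [heading=180, draw]
LT 90: heading 180 -> 270
FD 6: (-14.5,0) -> (-14.5,-6) [heading=270, draw]
RT 270: heading 270 -> 0
PD: pen down
LT 31: heading 0 -> 31
FD 6.3: (-14.5,-6) -> (-9.1,-2.755) [heading=31, draw]
Final: pos=(-9.1,-2.755), heading=31, 4 segment(s) drawn

Segment lengths:
  seg 1: (0,0) -> (-10.9,0), length = 10.9
  seg 2: (-10.9,0) -> (-14.5,0), length = 3.6
  seg 3: (-14.5,0) -> (-14.5,-6), length = 6
  seg 4: (-14.5,-6) -> (-9.1,-2.755), length = 6.3
Total = 26.8

Answer: 26.8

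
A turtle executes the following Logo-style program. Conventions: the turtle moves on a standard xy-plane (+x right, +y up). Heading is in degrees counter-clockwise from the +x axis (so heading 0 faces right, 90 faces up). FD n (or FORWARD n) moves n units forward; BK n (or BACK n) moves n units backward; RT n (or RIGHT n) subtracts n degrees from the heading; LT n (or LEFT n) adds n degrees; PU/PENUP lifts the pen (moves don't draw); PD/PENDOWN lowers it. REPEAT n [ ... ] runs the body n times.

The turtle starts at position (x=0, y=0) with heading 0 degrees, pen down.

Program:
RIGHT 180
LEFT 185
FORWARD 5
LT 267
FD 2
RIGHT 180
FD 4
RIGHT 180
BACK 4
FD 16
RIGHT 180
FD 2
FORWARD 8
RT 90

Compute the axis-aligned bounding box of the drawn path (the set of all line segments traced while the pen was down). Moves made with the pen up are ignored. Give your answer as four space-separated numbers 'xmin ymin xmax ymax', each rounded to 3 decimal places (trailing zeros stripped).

Answer: 0 -9.558 5.33 6.432

Derivation:
Executing turtle program step by step:
Start: pos=(0,0), heading=0, pen down
RT 180: heading 0 -> 180
LT 185: heading 180 -> 5
FD 5: (0,0) -> (4.981,0.436) [heading=5, draw]
LT 267: heading 5 -> 272
FD 2: (4.981,0.436) -> (5.051,-1.563) [heading=272, draw]
RT 180: heading 272 -> 92
FD 4: (5.051,-1.563) -> (4.911,2.435) [heading=92, draw]
RT 180: heading 92 -> 272
BK 4: (4.911,2.435) -> (4.772,6.432) [heading=272, draw]
FD 16: (4.772,6.432) -> (5.33,-9.558) [heading=272, draw]
RT 180: heading 272 -> 92
FD 2: (5.33,-9.558) -> (5.26,-7.559) [heading=92, draw]
FD 8: (5.26,-7.559) -> (4.981,0.436) [heading=92, draw]
RT 90: heading 92 -> 2
Final: pos=(4.981,0.436), heading=2, 7 segment(s) drawn

Segment endpoints: x in {0, 4.772, 4.911, 4.981, 4.981, 5.051, 5.26, 5.33}, y in {-9.558, -7.559, -1.563, 0, 0.436, 0.436, 2.435, 6.432}
xmin=0, ymin=-9.558, xmax=5.33, ymax=6.432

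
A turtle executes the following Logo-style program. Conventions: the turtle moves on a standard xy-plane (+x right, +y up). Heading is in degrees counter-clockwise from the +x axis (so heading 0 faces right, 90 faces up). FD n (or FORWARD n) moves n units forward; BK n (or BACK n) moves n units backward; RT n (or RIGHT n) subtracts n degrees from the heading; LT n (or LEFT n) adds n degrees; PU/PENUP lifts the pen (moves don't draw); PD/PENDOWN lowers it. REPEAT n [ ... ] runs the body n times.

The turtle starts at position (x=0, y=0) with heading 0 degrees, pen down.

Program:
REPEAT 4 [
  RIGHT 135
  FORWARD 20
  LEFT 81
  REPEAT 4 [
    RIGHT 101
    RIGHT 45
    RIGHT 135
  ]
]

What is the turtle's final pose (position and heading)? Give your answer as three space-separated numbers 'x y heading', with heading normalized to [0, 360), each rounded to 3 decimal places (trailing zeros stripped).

Answer: -1.519 -7.145 328

Derivation:
Executing turtle program step by step:
Start: pos=(0,0), heading=0, pen down
REPEAT 4 [
  -- iteration 1/4 --
  RT 135: heading 0 -> 225
  FD 20: (0,0) -> (-14.142,-14.142) [heading=225, draw]
  LT 81: heading 225 -> 306
  REPEAT 4 [
    -- iteration 1/4 --
    RT 101: heading 306 -> 205
    RT 45: heading 205 -> 160
    RT 135: heading 160 -> 25
    -- iteration 2/4 --
    RT 101: heading 25 -> 284
    RT 45: heading 284 -> 239
    RT 135: heading 239 -> 104
    -- iteration 3/4 --
    RT 101: heading 104 -> 3
    RT 45: heading 3 -> 318
    RT 135: heading 318 -> 183
    -- iteration 4/4 --
    RT 101: heading 183 -> 82
    RT 45: heading 82 -> 37
    RT 135: heading 37 -> 262
  ]
  -- iteration 2/4 --
  RT 135: heading 262 -> 127
  FD 20: (-14.142,-14.142) -> (-26.178,1.831) [heading=127, draw]
  LT 81: heading 127 -> 208
  REPEAT 4 [
    -- iteration 1/4 --
    RT 101: heading 208 -> 107
    RT 45: heading 107 -> 62
    RT 135: heading 62 -> 287
    -- iteration 2/4 --
    RT 101: heading 287 -> 186
    RT 45: heading 186 -> 141
    RT 135: heading 141 -> 6
    -- iteration 3/4 --
    RT 101: heading 6 -> 265
    RT 45: heading 265 -> 220
    RT 135: heading 220 -> 85
    -- iteration 4/4 --
    RT 101: heading 85 -> 344
    RT 45: heading 344 -> 299
    RT 135: heading 299 -> 164
  ]
  -- iteration 3/4 --
  RT 135: heading 164 -> 29
  FD 20: (-26.178,1.831) -> (-8.686,11.527) [heading=29, draw]
  LT 81: heading 29 -> 110
  REPEAT 4 [
    -- iteration 1/4 --
    RT 101: heading 110 -> 9
    RT 45: heading 9 -> 324
    RT 135: heading 324 -> 189
    -- iteration 2/4 --
    RT 101: heading 189 -> 88
    RT 45: heading 88 -> 43
    RT 135: heading 43 -> 268
    -- iteration 3/4 --
    RT 101: heading 268 -> 167
    RT 45: heading 167 -> 122
    RT 135: heading 122 -> 347
    -- iteration 4/4 --
    RT 101: heading 347 -> 246
    RT 45: heading 246 -> 201
    RT 135: heading 201 -> 66
  ]
  -- iteration 4/4 --
  RT 135: heading 66 -> 291
  FD 20: (-8.686,11.527) -> (-1.519,-7.145) [heading=291, draw]
  LT 81: heading 291 -> 12
  REPEAT 4 [
    -- iteration 1/4 --
    RT 101: heading 12 -> 271
    RT 45: heading 271 -> 226
    RT 135: heading 226 -> 91
    -- iteration 2/4 --
    RT 101: heading 91 -> 350
    RT 45: heading 350 -> 305
    RT 135: heading 305 -> 170
    -- iteration 3/4 --
    RT 101: heading 170 -> 69
    RT 45: heading 69 -> 24
    RT 135: heading 24 -> 249
    -- iteration 4/4 --
    RT 101: heading 249 -> 148
    RT 45: heading 148 -> 103
    RT 135: heading 103 -> 328
  ]
]
Final: pos=(-1.519,-7.145), heading=328, 4 segment(s) drawn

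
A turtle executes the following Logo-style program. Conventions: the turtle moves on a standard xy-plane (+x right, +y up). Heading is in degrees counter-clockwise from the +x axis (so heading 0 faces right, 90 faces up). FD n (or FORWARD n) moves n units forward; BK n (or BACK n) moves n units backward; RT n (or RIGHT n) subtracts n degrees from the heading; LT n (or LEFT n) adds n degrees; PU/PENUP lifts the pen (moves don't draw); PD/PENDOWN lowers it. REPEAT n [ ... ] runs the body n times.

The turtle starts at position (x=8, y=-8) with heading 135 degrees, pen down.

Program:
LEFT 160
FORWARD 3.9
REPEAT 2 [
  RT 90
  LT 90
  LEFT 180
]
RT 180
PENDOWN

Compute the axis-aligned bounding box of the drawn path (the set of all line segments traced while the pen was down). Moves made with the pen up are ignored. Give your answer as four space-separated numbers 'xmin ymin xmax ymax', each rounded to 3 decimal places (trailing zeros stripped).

Executing turtle program step by step:
Start: pos=(8,-8), heading=135, pen down
LT 160: heading 135 -> 295
FD 3.9: (8,-8) -> (9.648,-11.535) [heading=295, draw]
REPEAT 2 [
  -- iteration 1/2 --
  RT 90: heading 295 -> 205
  LT 90: heading 205 -> 295
  LT 180: heading 295 -> 115
  -- iteration 2/2 --
  RT 90: heading 115 -> 25
  LT 90: heading 25 -> 115
  LT 180: heading 115 -> 295
]
RT 180: heading 295 -> 115
PD: pen down
Final: pos=(9.648,-11.535), heading=115, 1 segment(s) drawn

Segment endpoints: x in {8, 9.648}, y in {-11.535, -8}
xmin=8, ymin=-11.535, xmax=9.648, ymax=-8

Answer: 8 -11.535 9.648 -8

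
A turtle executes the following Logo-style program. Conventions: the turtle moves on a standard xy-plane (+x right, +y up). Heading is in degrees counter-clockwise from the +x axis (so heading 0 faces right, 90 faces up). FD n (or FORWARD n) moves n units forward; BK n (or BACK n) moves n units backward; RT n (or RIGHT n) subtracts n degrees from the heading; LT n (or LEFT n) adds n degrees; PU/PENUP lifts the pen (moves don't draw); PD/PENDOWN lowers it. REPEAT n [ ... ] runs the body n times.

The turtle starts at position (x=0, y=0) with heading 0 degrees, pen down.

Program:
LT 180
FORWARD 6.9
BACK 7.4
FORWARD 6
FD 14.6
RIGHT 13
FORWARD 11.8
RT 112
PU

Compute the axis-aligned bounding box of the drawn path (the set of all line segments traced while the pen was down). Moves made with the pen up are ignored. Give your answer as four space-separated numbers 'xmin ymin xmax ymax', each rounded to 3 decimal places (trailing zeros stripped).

Answer: -31.598 0 0.5 2.654

Derivation:
Executing turtle program step by step:
Start: pos=(0,0), heading=0, pen down
LT 180: heading 0 -> 180
FD 6.9: (0,0) -> (-6.9,0) [heading=180, draw]
BK 7.4: (-6.9,0) -> (0.5,0) [heading=180, draw]
FD 6: (0.5,0) -> (-5.5,0) [heading=180, draw]
FD 14.6: (-5.5,0) -> (-20.1,0) [heading=180, draw]
RT 13: heading 180 -> 167
FD 11.8: (-20.1,0) -> (-31.598,2.654) [heading=167, draw]
RT 112: heading 167 -> 55
PU: pen up
Final: pos=(-31.598,2.654), heading=55, 5 segment(s) drawn

Segment endpoints: x in {-31.598, -20.1, -6.9, -5.5, 0, 0.5}, y in {0, 0, 0, 0, 0, 2.654}
xmin=-31.598, ymin=0, xmax=0.5, ymax=2.654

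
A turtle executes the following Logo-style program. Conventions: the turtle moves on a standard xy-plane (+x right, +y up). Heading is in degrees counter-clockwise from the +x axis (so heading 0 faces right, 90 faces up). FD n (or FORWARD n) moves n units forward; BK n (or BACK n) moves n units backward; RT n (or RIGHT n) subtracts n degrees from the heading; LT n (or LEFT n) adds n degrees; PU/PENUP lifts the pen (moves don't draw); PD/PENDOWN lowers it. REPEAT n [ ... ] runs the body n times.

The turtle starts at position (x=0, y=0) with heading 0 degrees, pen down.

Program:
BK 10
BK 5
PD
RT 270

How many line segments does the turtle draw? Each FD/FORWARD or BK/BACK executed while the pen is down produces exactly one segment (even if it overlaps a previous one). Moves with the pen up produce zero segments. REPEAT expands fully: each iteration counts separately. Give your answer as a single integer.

Executing turtle program step by step:
Start: pos=(0,0), heading=0, pen down
BK 10: (0,0) -> (-10,0) [heading=0, draw]
BK 5: (-10,0) -> (-15,0) [heading=0, draw]
PD: pen down
RT 270: heading 0 -> 90
Final: pos=(-15,0), heading=90, 2 segment(s) drawn
Segments drawn: 2

Answer: 2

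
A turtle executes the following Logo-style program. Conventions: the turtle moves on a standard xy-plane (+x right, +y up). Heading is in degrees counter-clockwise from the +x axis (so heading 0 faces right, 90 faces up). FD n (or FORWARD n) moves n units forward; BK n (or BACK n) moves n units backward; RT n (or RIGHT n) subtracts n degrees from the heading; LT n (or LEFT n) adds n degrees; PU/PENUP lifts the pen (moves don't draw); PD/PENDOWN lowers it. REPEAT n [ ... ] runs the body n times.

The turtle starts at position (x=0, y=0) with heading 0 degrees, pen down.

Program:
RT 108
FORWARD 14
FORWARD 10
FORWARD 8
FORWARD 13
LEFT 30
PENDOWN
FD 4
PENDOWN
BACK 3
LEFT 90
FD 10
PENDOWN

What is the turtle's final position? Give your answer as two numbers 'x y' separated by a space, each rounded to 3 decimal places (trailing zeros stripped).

Executing turtle program step by step:
Start: pos=(0,0), heading=0, pen down
RT 108: heading 0 -> 252
FD 14: (0,0) -> (-4.326,-13.315) [heading=252, draw]
FD 10: (-4.326,-13.315) -> (-7.416,-22.825) [heading=252, draw]
FD 8: (-7.416,-22.825) -> (-9.889,-30.434) [heading=252, draw]
FD 13: (-9.889,-30.434) -> (-13.906,-42.798) [heading=252, draw]
LT 30: heading 252 -> 282
PD: pen down
FD 4: (-13.906,-42.798) -> (-13.074,-46.71) [heading=282, draw]
PD: pen down
BK 3: (-13.074,-46.71) -> (-13.698,-43.776) [heading=282, draw]
LT 90: heading 282 -> 12
FD 10: (-13.698,-43.776) -> (-3.916,-41.697) [heading=12, draw]
PD: pen down
Final: pos=(-3.916,-41.697), heading=12, 7 segment(s) drawn

Answer: -3.916 -41.697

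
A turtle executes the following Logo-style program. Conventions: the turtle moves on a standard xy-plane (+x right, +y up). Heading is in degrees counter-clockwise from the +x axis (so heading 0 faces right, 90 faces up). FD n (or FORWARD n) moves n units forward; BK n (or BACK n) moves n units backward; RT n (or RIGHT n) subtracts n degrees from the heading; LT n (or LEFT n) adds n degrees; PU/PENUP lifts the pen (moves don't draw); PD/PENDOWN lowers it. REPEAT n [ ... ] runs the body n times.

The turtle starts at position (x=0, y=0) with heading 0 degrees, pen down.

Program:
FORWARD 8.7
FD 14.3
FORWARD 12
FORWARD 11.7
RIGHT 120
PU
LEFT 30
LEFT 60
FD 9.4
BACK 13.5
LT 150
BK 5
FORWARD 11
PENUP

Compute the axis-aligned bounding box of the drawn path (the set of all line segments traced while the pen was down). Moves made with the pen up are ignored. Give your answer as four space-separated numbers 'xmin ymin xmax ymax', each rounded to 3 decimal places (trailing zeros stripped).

Answer: 0 0 46.7 0

Derivation:
Executing turtle program step by step:
Start: pos=(0,0), heading=0, pen down
FD 8.7: (0,0) -> (8.7,0) [heading=0, draw]
FD 14.3: (8.7,0) -> (23,0) [heading=0, draw]
FD 12: (23,0) -> (35,0) [heading=0, draw]
FD 11.7: (35,0) -> (46.7,0) [heading=0, draw]
RT 120: heading 0 -> 240
PU: pen up
LT 30: heading 240 -> 270
LT 60: heading 270 -> 330
FD 9.4: (46.7,0) -> (54.841,-4.7) [heading=330, move]
BK 13.5: (54.841,-4.7) -> (43.149,2.05) [heading=330, move]
LT 150: heading 330 -> 120
BK 5: (43.149,2.05) -> (45.649,-2.28) [heading=120, move]
FD 11: (45.649,-2.28) -> (40.149,7.246) [heading=120, move]
PU: pen up
Final: pos=(40.149,7.246), heading=120, 4 segment(s) drawn

Segment endpoints: x in {0, 8.7, 23, 35, 46.7}, y in {0}
xmin=0, ymin=0, xmax=46.7, ymax=0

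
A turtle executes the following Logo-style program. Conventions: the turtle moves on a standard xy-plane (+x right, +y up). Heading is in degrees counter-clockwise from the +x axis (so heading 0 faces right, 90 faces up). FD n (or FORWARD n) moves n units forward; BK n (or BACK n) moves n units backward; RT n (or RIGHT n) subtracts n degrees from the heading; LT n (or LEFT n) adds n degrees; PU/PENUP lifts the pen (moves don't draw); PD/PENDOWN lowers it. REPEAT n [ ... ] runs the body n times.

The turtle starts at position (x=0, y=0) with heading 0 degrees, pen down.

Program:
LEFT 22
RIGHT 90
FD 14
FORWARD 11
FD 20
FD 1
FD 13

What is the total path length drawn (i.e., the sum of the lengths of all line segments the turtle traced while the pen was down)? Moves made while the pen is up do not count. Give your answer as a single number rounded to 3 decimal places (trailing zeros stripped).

Answer: 59

Derivation:
Executing turtle program step by step:
Start: pos=(0,0), heading=0, pen down
LT 22: heading 0 -> 22
RT 90: heading 22 -> 292
FD 14: (0,0) -> (5.244,-12.981) [heading=292, draw]
FD 11: (5.244,-12.981) -> (9.365,-23.18) [heading=292, draw]
FD 20: (9.365,-23.18) -> (16.857,-41.723) [heading=292, draw]
FD 1: (16.857,-41.723) -> (17.232,-42.65) [heading=292, draw]
FD 13: (17.232,-42.65) -> (22.102,-54.704) [heading=292, draw]
Final: pos=(22.102,-54.704), heading=292, 5 segment(s) drawn

Segment lengths:
  seg 1: (0,0) -> (5.244,-12.981), length = 14
  seg 2: (5.244,-12.981) -> (9.365,-23.18), length = 11
  seg 3: (9.365,-23.18) -> (16.857,-41.723), length = 20
  seg 4: (16.857,-41.723) -> (17.232,-42.65), length = 1
  seg 5: (17.232,-42.65) -> (22.102,-54.704), length = 13
Total = 59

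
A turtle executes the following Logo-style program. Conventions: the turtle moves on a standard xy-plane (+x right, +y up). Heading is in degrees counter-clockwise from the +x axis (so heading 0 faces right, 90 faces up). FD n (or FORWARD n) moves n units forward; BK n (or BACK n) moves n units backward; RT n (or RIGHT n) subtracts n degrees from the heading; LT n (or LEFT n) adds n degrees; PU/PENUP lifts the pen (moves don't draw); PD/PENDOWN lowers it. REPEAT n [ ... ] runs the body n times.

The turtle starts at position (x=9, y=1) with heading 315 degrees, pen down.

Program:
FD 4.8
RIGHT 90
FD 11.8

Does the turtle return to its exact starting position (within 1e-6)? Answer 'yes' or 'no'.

Answer: no

Derivation:
Executing turtle program step by step:
Start: pos=(9,1), heading=315, pen down
FD 4.8: (9,1) -> (12.394,-2.394) [heading=315, draw]
RT 90: heading 315 -> 225
FD 11.8: (12.394,-2.394) -> (4.05,-10.738) [heading=225, draw]
Final: pos=(4.05,-10.738), heading=225, 2 segment(s) drawn

Start position: (9, 1)
Final position: (4.05, -10.738)
Distance = 12.739; >= 1e-6 -> NOT closed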